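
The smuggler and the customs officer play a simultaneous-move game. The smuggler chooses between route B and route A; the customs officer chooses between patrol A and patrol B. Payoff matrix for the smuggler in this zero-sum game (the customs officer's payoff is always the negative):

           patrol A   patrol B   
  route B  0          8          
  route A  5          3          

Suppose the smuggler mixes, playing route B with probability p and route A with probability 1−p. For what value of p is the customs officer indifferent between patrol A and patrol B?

p = 1/5

Set the customs officer's expected payoff from patrol A equal to that from patrol B:
  the customs officer's payoff from patrol A: p·0 + (1−p)·(-5) = 5p - 5
  the customs officer's payoff from patrol B: p·(-8) + (1−p)·(-3) = -5p - 3
  5p - 5 = -5p - 3  ⇒  10p = 2  ⇒  p = 1/5.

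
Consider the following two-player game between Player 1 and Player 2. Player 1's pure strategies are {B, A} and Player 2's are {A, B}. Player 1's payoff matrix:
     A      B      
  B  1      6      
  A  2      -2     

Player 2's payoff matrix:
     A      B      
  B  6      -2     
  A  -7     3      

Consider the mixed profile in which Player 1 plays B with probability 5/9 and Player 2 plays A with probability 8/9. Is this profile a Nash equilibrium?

Check Player 2's indifference given Player 1's mix p = 5/9:
  payoff from A = 2/9; payoff from B = 2/9 — equal.
Check Player 1's indifference given Player 2's mix q = 8/9:
  payoff from B = 14/9; payoff from A = 14/9 — equal.
Both players are indifferent, so neither can profitably deviate.

Yes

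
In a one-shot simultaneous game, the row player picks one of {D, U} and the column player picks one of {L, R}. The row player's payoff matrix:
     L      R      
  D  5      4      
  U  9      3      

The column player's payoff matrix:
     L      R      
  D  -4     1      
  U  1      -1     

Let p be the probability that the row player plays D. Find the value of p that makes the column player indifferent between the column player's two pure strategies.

For the column player to be willing to mix, the column player must be indifferent between L and R, which pins down the row player's mix.
  the column player's expected payoff from L: p·(-4) + (1−p)·1 = -5p + 1
  the column player's expected payoff from R: p·1 + (1−p)·(-1) = 2p - 1
  -5p + 1 = 2p - 1  ⇒  -7p = -2  ⇒  p = 2/7.

p = 2/7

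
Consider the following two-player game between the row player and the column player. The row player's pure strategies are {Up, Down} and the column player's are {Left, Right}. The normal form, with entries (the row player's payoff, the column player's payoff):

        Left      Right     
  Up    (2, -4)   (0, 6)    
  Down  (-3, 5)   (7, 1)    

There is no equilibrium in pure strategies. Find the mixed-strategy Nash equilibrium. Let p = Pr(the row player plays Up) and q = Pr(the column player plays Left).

The column player's indifference between Left and Right determines the row player's mixing probability p:
  the column player's expected payoff from Left: p·(-4) + (1−p)·5 = -9p + 5
  the column player's expected payoff from Right: p·6 + (1−p)·1 = 5p + 1
  -9p + 5 = 5p + 1  ⇒  -14p = -4  ⇒  p = 2/7.
For the row player to be willing to mix, the row player must be indifferent between Up and Down, which pins down the column player's mix.
  the row player's expected payoff from Up: q·2 + (1−q)·0 = 2q
  the row player's expected payoff from Down: q·(-3) + (1−q)·7 = -10q + 7
  2q = -10q + 7  ⇒  12q = 7  ⇒  q = 7/12.

p = 2/7, q = 7/12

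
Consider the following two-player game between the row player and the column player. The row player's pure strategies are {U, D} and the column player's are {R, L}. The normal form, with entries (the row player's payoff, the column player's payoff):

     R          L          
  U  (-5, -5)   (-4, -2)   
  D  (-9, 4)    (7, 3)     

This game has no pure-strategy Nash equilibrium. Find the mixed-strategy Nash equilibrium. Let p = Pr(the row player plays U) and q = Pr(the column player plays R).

p = 1/4, q = 11/15

The row player's mix must leave the column player indifferent between R and L.
  the column player's payoff to R: p·(-5) + (1−p)·4 = -9p + 4
  the column player's payoff to L: p·(-2) + (1−p)·3 = -5p + 3
  -9p + 4 = -5p + 3  ⇒  -4p = -1  ⇒  p = 1/4.
The column player's mix must leave the row player indifferent between U and D.
  the row player's expected payoff from U: q·(-5) + (1−q)·(-4) = -q - 4
  the row player's expected payoff from D: q·(-9) + (1−q)·7 = -16q + 7
  -q - 4 = -16q + 7  ⇒  15q = 11  ⇒  q = 11/15.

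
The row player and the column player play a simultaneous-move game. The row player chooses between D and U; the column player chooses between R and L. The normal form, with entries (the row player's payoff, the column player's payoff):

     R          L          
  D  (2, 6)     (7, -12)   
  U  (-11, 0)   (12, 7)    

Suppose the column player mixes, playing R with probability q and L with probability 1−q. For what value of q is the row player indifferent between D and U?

The column player's mix must leave the row player indifferent between D and U.
  the row player's payoff to D: q·2 + (1−q)·7 = -5q + 7
  the row player's payoff to U: q·(-11) + (1−q)·12 = -23q + 12
  -5q + 7 = -23q + 12  ⇒  18q = 5  ⇒  q = 5/18.

q = 5/18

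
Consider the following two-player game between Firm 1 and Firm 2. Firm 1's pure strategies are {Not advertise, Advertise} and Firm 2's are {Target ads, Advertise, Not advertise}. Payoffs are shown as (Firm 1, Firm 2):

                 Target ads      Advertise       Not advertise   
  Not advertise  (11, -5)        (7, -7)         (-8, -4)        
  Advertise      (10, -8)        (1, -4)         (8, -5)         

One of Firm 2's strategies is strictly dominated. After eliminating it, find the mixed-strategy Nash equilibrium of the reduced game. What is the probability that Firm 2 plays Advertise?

q = 8/11

Firm 2's strategy Target ads is strictly dominated by Not advertise: -4 > -5 and -5 > -8. Eliminate Target ads.
Set Firm 1's expected payoff from Not advertise equal to that from Advertise:
  Firm 1's expected payoff from Not advertise: q·7 + (1−q)·(-8) = 15q - 8
  Firm 1's expected payoff from Advertise: q·1 + (1−q)·8 = -7q + 8
  15q - 8 = -7q + 8  ⇒  22q = 16  ⇒  q = 8/11.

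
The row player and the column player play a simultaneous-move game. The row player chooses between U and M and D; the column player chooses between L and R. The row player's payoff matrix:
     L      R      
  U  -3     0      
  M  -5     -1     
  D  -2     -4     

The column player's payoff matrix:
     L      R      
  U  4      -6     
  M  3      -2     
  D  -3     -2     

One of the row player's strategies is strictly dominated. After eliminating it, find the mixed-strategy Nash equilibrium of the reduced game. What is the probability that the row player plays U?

The row player's strategy M is strictly dominated by U: -3 > -5 and 0 > -1. Eliminate M.
The row player's mix must leave the column player indifferent between L and R.
  the column player's payoff from L: p·4 + (1−p)·(-3) = 7p - 3
  the column player's payoff from R: p·(-6) + (1−p)·(-2) = -4p - 2
  7p - 3 = -4p - 2  ⇒  11p = 1  ⇒  p = 1/11.

p = 1/11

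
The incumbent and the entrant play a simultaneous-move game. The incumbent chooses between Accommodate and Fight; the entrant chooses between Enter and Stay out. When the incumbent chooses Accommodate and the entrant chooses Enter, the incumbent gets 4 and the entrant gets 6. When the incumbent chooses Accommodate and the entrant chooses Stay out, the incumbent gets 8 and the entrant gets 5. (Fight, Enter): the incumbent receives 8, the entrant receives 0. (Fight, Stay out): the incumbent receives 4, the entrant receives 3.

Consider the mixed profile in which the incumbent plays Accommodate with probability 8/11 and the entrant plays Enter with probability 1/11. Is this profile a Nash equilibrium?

No

Given the incumbent's mix p = 8/11, the entrant's payoff from Enter is 48/11 but from Stay out is 49/11. The entrant strictly prefers Stay out, so the entrant would not mix.
So the proposed profile is not a Nash equilibrium.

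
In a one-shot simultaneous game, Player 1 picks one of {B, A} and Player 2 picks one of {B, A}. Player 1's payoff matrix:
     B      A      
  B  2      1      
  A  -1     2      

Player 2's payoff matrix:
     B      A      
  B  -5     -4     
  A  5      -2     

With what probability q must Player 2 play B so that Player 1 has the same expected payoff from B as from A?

Player 1's indifference between B and A determines Player 2's mixing probability q:
  Player 1's payoff to B: q·2 + (1−q)·1 = q + 1
  Player 1's payoff to A: q·(-1) + (1−q)·2 = -3q + 2
  q + 1 = -3q + 2  ⇒  4q = 1  ⇒  q = 1/4.

q = 1/4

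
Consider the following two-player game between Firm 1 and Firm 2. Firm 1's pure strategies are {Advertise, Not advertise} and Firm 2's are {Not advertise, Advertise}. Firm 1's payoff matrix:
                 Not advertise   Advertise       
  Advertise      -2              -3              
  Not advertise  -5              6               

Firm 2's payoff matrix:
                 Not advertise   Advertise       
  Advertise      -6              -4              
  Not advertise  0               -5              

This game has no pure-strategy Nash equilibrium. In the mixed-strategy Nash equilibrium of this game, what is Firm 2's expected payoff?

Firm 2's indifference between Not advertise and Advertise determines Firm 1's mixing probability p:
  Firm 2's payoff to Not advertise: p·(-6) + (1−p)·0 = -6p
  Firm 2's payoff to Advertise: p·(-4) + (1−p)·(-5) = p - 5
  -6p = p - 5  ⇒  -7p = -5  ⇒  p = 5/7.
At equilibrium Firm 2 is indifferent across columns, so Firm 2's payoff equals the payoff from Not advertise: (5/7)·(-6) + (2/7)·0 = -30/7.

-30/7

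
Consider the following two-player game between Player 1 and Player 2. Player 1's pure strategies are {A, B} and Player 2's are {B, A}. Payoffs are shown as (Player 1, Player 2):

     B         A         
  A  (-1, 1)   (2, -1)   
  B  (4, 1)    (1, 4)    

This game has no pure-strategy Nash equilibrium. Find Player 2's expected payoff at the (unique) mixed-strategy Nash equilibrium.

1

Player 2's indifference between B and A determines Player 1's mixing probability p:
  Player 2's payoff to B: p·1 + (1−p)·1 = 1
  Player 2's payoff to A: p·(-1) + (1−p)·4 = -5p + 4
  1 = -5p + 4  ⇒  5p = 3  ⇒  p = 3/5.
At equilibrium Player 2 is indifferent across columns, so Player 2's payoff equals the payoff from B: (3/5)·1 + (2/5)·1 = 1.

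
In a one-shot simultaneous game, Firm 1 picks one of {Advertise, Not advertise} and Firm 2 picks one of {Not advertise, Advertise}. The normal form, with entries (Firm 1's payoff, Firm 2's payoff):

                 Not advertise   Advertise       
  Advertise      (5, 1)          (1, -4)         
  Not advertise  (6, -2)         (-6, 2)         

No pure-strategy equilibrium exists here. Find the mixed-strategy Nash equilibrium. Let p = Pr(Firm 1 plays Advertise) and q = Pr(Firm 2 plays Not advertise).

For Firm 2 to be willing to mix, Firm 2 must be indifferent between Not advertise and Advertise, which pins down Firm 1's mix.
  Firm 2's payoff to Not advertise: p·1 + (1−p)·(-2) = 3p - 2
  Firm 2's payoff to Advertise: p·(-4) + (1−p)·2 = -6p + 2
  3p - 2 = -6p + 2  ⇒  9p = 4  ⇒  p = 4/9.
For Firm 1 to be willing to mix, Firm 1 must be indifferent between Advertise and Not advertise, which pins down Firm 2's mix.
  Firm 1's payoff from Advertise: q·5 + (1−q)·1 = 4q + 1
  Firm 1's payoff from Not advertise: q·6 + (1−q)·(-6) = 12q - 6
  4q + 1 = 12q - 6  ⇒  -8q = -7  ⇒  q = 7/8.

p = 4/9, q = 7/8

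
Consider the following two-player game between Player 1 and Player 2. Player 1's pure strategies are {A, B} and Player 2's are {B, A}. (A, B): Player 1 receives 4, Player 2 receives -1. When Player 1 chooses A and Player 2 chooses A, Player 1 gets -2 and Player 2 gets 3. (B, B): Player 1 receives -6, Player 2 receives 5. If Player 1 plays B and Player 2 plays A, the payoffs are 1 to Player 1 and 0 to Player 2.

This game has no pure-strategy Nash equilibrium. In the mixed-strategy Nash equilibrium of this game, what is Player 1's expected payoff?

For Player 1 to be willing to mix, Player 1 must be indifferent between A and B, which pins down Player 2's mix.
  Player 1's expected payoff from A: q·4 + (1−q)·(-2) = 6q - 2
  Player 1's expected payoff from B: q·(-6) + (1−q)·1 = -7q + 1
  6q - 2 = -7q + 1  ⇒  13q = 3  ⇒  q = 3/13.
At equilibrium Player 1 is indifferent across rows, so Player 1's payoff equals the payoff from A: (3/13)·4 + (10/13)·(-2) = -8/13.

-8/13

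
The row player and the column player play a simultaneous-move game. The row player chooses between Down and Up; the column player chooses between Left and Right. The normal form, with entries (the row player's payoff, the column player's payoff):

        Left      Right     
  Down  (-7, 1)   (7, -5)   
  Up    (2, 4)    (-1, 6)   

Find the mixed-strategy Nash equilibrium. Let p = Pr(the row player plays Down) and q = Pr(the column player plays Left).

p = 1/4, q = 8/17

Set the column player's expected payoff from Left equal to that from Right:
  the column player's payoff to Left: p·1 + (1−p)·4 = -3p + 4
  the column player's payoff to Right: p·(-5) + (1−p)·6 = -11p + 6
  -3p + 4 = -11p + 6  ⇒  8p = 2  ⇒  p = 1/4.
The row player's indifference between Down and Up determines the column player's mixing probability q:
  the row player's payoff to Down: q·(-7) + (1−q)·7 = -14q + 7
  the row player's payoff to Up: q·2 + (1−q)·(-1) = 3q - 1
  -14q + 7 = 3q - 1  ⇒  -17q = -8  ⇒  q = 8/17.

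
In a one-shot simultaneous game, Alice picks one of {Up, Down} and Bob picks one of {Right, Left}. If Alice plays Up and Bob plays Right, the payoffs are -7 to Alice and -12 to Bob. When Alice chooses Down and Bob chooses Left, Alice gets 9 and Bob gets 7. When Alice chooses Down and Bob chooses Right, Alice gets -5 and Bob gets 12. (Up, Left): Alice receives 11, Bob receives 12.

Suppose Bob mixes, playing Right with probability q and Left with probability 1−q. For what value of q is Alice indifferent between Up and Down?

q = 1/2

Bob's mix must leave Alice indifferent between Up and Down.
  Alice's payoff to Up: q·(-7) + (1−q)·11 = -18q + 11
  Alice's payoff to Down: q·(-5) + (1−q)·9 = -14q + 9
  -18q + 11 = -14q + 9  ⇒  -4q = -2  ⇒  q = 1/2.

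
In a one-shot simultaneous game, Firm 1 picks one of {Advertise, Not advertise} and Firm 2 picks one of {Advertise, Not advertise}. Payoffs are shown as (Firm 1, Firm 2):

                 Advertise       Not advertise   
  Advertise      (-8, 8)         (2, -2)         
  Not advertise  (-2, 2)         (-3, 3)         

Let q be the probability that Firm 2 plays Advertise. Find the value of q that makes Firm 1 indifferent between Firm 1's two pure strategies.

q = 5/11

In a mixed equilibrium Firm 1 is indifferent between Advertise and Not advertise; this condition fixes q.
  Firm 1's payoff from Advertise: q·(-8) + (1−q)·2 = -10q + 2
  Firm 1's payoff from Not advertise: q·(-2) + (1−q)·(-3) = q - 3
  -10q + 2 = q - 3  ⇒  -11q = -5  ⇒  q = 5/11.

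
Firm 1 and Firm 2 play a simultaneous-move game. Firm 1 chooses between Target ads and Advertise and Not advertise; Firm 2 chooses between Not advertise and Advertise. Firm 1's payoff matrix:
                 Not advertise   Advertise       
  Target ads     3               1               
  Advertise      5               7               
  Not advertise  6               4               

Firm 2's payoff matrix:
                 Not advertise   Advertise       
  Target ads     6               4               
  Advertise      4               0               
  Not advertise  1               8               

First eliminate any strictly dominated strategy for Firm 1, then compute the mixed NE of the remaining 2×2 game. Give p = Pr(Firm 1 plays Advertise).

p = 7/11

Firm 1's strategy Target ads is strictly dominated by Not advertise: 6 > 3 and 4 > 1. Eliminate Target ads.
For Firm 2 to be willing to mix, Firm 2 must be indifferent between Not advertise and Advertise, which pins down Firm 1's mix.
  Firm 2's payoff to Not advertise: p·4 + (1−p)·1 = 3p + 1
  Firm 2's payoff to Advertise: p·0 + (1−p)·8 = -8p + 8
  3p + 1 = -8p + 8  ⇒  11p = 7  ⇒  p = 7/11.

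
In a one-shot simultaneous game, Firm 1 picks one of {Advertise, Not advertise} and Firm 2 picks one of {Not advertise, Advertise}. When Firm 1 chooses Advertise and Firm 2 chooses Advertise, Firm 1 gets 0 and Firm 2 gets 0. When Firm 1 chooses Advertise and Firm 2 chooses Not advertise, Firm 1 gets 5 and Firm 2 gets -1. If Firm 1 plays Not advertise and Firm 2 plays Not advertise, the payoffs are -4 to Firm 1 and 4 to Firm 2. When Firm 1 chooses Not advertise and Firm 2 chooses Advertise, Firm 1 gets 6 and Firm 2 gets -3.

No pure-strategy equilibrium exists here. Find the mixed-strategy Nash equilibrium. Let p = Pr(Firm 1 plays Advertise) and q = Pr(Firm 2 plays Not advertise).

Firm 1's mix must leave Firm 2 indifferent between Not advertise and Advertise.
  Firm 2's payoff to Not advertise: p·(-1) + (1−p)·4 = -5p + 4
  Firm 2's payoff to Advertise: p·0 + (1−p)·(-3) = 3p - 3
  -5p + 4 = 3p - 3  ⇒  -8p = -7  ⇒  p = 7/8.
Firm 2's mix must leave Firm 1 indifferent between Advertise and Not advertise.
  Firm 1's expected payoff from Advertise: q·5 + (1−q)·0 = 5q
  Firm 1's expected payoff from Not advertise: q·(-4) + (1−q)·6 = -10q + 6
  5q = -10q + 6  ⇒  15q = 6  ⇒  q = 2/5.

p = 7/8, q = 2/5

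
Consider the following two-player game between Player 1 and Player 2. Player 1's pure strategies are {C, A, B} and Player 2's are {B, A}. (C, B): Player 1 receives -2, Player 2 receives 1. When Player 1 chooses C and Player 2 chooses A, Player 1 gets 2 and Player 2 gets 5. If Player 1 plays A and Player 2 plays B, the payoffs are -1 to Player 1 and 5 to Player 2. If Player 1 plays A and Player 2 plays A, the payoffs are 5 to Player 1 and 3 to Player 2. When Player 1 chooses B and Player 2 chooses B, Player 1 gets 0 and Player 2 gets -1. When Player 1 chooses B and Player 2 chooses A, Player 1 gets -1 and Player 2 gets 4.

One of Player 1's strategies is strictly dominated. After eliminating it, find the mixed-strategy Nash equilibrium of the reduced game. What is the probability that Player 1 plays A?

Player 1's strategy C is strictly dominated by A: -1 > -2 and 5 > 2. Eliminate C.
Player 1's mix must leave Player 2 indifferent between B and A.
  Player 2's expected payoff from B: p·5 + (1−p)·(-1) = 6p - 1
  Player 2's expected payoff from A: p·3 + (1−p)·4 = -p + 4
  6p - 1 = -p + 4  ⇒  7p = 5  ⇒  p = 5/7.

p = 5/7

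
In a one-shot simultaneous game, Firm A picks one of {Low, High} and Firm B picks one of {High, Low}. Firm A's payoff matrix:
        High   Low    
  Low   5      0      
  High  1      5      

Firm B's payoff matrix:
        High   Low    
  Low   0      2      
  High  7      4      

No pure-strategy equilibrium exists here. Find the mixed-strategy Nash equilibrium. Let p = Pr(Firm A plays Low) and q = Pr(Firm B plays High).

Firm A's mix must leave Firm B indifferent between High and Low.
  Firm B's payoff from High: p·0 + (1−p)·7 = -7p + 7
  Firm B's payoff from Low: p·2 + (1−p)·4 = -2p + 4
  -7p + 7 = -2p + 4  ⇒  -5p = -3  ⇒  p = 3/5.
Firm B's mix must leave Firm A indifferent between Low and High.
  Firm A's payoff to Low: q·5 + (1−q)·0 = 5q
  Firm A's payoff to High: q·1 + (1−q)·5 = -4q + 5
  5q = -4q + 5  ⇒  9q = 5  ⇒  q = 5/9.

p = 3/5, q = 5/9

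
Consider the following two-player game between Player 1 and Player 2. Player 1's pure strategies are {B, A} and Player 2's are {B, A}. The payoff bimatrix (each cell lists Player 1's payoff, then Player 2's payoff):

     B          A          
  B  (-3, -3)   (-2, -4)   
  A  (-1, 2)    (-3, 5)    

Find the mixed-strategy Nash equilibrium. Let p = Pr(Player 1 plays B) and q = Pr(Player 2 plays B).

p = 3/4, q = 1/3

For Player 2 to be willing to mix, Player 2 must be indifferent between B and A, which pins down Player 1's mix.
  Player 2's expected payoff from B: p·(-3) + (1−p)·2 = -5p + 2
  Player 2's expected payoff from A: p·(-4) + (1−p)·5 = -9p + 5
  -5p + 2 = -9p + 5  ⇒  4p = 3  ⇒  p = 3/4.
In a mixed equilibrium Player 1 is indifferent between B and A; this condition fixes q.
  Player 1's payoff to B: q·(-3) + (1−q)·(-2) = -q - 2
  Player 1's payoff to A: q·(-1) + (1−q)·(-3) = 2q - 3
  -q - 2 = 2q - 3  ⇒  -3q = -1  ⇒  q = 1/3.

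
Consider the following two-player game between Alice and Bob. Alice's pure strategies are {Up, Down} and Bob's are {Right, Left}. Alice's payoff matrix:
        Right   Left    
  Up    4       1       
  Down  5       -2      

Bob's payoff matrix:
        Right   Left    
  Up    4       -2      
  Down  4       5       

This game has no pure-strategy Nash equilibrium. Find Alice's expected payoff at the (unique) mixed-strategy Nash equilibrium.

Bob's mix must leave Alice indifferent between Up and Down.
  Alice's payoff from Up: q·4 + (1−q)·1 = 3q + 1
  Alice's payoff from Down: q·5 + (1−q)·(-2) = 7q - 2
  3q + 1 = 7q - 2  ⇒  -4q = -3  ⇒  q = 3/4.
At equilibrium Alice is indifferent across rows, so Alice's payoff equals the payoff from Up: (3/4)·4 + (1/4)·1 = 13/4.

13/4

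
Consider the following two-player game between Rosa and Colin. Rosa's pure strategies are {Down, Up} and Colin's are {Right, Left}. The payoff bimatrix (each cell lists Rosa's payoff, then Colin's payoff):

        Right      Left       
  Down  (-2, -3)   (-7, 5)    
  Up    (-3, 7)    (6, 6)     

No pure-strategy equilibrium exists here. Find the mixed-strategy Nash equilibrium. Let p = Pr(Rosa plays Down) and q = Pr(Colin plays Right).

For Colin to be willing to mix, Colin must be indifferent between Right and Left, which pins down Rosa's mix.
  Colin's payoff to Right: p·(-3) + (1−p)·7 = -10p + 7
  Colin's payoff to Left: p·5 + (1−p)·6 = -p + 6
  -10p + 7 = -p + 6  ⇒  -9p = -1  ⇒  p = 1/9.
Colin's mix must leave Rosa indifferent between Down and Up.
  Rosa's payoff to Down: q·(-2) + (1−q)·(-7) = 5q - 7
  Rosa's payoff to Up: q·(-3) + (1−q)·6 = -9q + 6
  5q - 7 = -9q + 6  ⇒  14q = 13  ⇒  q = 13/14.

p = 1/9, q = 13/14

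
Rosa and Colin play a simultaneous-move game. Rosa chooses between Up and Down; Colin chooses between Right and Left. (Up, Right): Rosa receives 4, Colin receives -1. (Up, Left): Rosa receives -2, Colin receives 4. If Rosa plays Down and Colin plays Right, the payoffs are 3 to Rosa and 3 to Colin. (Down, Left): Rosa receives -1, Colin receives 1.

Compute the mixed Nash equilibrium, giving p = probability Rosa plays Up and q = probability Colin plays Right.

For Colin to be willing to mix, Colin must be indifferent between Right and Left, which pins down Rosa's mix.
  Colin's payoff from Right: p·(-1) + (1−p)·3 = -4p + 3
  Colin's payoff from Left: p·4 + (1−p)·1 = 3p + 1
  -4p + 3 = 3p + 1  ⇒  -7p = -2  ⇒  p = 2/7.
Rosa's indifference between Up and Down determines Colin's mixing probability q:
  Rosa's payoff to Up: q·4 + (1−q)·(-2) = 6q - 2
  Rosa's payoff to Down: q·3 + (1−q)·(-1) = 4q - 1
  6q - 2 = 4q - 1  ⇒  2q = 1  ⇒  q = 1/2.

p = 2/7, q = 1/2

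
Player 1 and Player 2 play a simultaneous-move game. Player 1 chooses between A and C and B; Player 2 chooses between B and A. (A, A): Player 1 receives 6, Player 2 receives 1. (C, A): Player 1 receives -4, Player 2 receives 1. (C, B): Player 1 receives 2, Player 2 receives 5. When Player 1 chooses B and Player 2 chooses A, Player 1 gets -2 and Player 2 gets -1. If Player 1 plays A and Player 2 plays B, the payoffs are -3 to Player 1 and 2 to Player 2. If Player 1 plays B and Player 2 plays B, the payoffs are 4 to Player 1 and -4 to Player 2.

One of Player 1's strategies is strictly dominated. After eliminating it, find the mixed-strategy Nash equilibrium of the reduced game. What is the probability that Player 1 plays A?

Player 1's strategy C is strictly dominated by B: 4 > 2 and -2 > -4. Eliminate C.
Player 2's indifference between B and A determines Player 1's mixing probability p:
  Player 2's expected payoff from B: p·2 + (1−p)·(-4) = 6p - 4
  Player 2's expected payoff from A: p·1 + (1−p)·(-1) = 2p - 1
  6p - 4 = 2p - 1  ⇒  4p = 3  ⇒  p = 3/4.

p = 3/4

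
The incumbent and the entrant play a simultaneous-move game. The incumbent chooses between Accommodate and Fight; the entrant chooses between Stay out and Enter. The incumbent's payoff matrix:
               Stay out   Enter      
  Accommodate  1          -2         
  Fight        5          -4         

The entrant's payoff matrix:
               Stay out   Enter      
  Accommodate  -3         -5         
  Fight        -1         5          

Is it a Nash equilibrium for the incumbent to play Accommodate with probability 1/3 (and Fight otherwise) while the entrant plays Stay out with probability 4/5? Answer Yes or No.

Given the incumbent's mix p = 1/3, the entrant's payoff from Stay out is -5/3 but from Enter is 5/3. The entrant strictly prefers Enter, so the entrant would not mix.
So the proposed profile is not a Nash equilibrium.

No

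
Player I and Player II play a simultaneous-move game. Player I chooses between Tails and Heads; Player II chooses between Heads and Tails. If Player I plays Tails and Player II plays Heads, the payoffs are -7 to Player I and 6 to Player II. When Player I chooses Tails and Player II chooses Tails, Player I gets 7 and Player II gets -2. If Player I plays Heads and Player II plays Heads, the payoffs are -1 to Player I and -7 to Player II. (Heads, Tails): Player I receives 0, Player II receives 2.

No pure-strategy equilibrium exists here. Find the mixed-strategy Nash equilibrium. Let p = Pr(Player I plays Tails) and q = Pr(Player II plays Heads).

Player I's mix must leave Player II indifferent between Heads and Tails.
  Player II's expected payoff from Heads: p·6 + (1−p)·(-7) = 13p - 7
  Player II's expected payoff from Tails: p·(-2) + (1−p)·2 = -4p + 2
  13p - 7 = -4p + 2  ⇒  17p = 9  ⇒  p = 9/17.
In a mixed equilibrium Player I is indifferent between Tails and Heads; this condition fixes q.
  Player I's payoff to Tails: q·(-7) + (1−q)·7 = -14q + 7
  Player I's payoff to Heads: q·(-1) + (1−q)·0 = -q
  -14q + 7 = -q  ⇒  -13q = -7  ⇒  q = 7/13.

p = 9/17, q = 7/13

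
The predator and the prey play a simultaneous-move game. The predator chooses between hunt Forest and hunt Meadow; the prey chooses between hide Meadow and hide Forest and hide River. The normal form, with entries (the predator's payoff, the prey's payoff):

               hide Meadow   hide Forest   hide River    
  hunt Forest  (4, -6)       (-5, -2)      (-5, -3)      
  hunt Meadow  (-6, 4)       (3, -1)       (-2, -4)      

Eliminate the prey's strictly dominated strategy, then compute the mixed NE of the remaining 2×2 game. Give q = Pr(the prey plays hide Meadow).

The prey's strategy hide River is strictly dominated by hide Forest: -2 > -3 and -1 > -4. Eliminate hide River.
The predator's indifference between hunt Forest and hunt Meadow determines the prey's mixing probability q:
  the predator's payoff from hunt Forest: q·4 + (1−q)·(-5) = 9q - 5
  the predator's payoff from hunt Meadow: q·(-6) + (1−q)·3 = -9q + 3
  9q - 5 = -9q + 3  ⇒  18q = 8  ⇒  q = 4/9.

q = 4/9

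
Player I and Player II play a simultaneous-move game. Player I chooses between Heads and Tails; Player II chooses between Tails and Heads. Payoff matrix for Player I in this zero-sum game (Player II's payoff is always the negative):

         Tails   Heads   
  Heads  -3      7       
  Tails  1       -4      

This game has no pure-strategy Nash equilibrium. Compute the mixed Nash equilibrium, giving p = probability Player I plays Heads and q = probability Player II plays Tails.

In a mixed equilibrium Player II is indifferent between Tails and Heads; this condition fixes p.
  Player II's payoff from Tails: p·3 + (1−p)·(-1) = 4p - 1
  Player II's payoff from Heads: p·(-7) + (1−p)·4 = -11p + 4
  4p - 1 = -11p + 4  ⇒  15p = 5  ⇒  p = 1/3.
Player II's mix must leave Player I indifferent between Heads and Tails.
  Player I's expected payoff from Heads: q·(-3) + (1−q)·7 = -10q + 7
  Player I's expected payoff from Tails: q·1 + (1−q)·(-4) = 5q - 4
  -10q + 7 = 5q - 4  ⇒  -15q = -11  ⇒  q = 11/15.

p = 1/3, q = 11/15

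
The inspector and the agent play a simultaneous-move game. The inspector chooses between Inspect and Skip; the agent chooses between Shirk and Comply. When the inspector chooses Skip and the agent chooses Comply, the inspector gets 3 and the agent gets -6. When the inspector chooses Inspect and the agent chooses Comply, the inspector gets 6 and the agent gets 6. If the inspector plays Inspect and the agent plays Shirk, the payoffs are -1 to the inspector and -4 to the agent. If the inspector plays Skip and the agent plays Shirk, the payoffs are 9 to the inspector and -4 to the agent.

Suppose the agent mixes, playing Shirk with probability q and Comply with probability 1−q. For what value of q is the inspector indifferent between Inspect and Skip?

In a mixed equilibrium the inspector is indifferent between Inspect and Skip; this condition fixes q.
  the inspector's payoff from Inspect: q·(-1) + (1−q)·6 = -7q + 6
  the inspector's payoff from Skip: q·9 + (1−q)·3 = 6q + 3
  -7q + 6 = 6q + 3  ⇒  -13q = -3  ⇒  q = 3/13.

q = 3/13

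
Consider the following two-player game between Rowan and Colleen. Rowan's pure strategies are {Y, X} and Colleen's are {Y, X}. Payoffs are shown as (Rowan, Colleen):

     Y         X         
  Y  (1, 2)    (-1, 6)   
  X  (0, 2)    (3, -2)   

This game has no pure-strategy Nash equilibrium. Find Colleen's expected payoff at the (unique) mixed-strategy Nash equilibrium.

Set Colleen's expected payoff from Y equal to that from X:
  Colleen's expected payoff from Y: p·2 + (1−p)·2 = 2
  Colleen's expected payoff from X: p·6 + (1−p)·(-2) = 8p - 2
  2 = 8p - 2  ⇒  -8p = -4  ⇒  p = 1/2.
At equilibrium Colleen is indifferent across columns, so Colleen's payoff equals the payoff from Y: (1/2)·2 + (1/2)·2 = 2.

2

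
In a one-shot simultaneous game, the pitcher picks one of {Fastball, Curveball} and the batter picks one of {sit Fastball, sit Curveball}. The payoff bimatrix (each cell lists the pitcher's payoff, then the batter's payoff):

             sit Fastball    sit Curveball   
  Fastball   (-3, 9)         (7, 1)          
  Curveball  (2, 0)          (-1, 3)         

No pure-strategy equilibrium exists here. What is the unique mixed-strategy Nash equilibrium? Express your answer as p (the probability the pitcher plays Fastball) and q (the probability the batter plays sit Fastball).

p = 3/11, q = 8/13

In a mixed equilibrium the batter is indifferent between sit Fastball and sit Curveball; this condition fixes p.
  the batter's payoff to sit Fastball: p·9 + (1−p)·0 = 9p
  the batter's payoff to sit Curveball: p·1 + (1−p)·3 = -2p + 3
  9p = -2p + 3  ⇒  11p = 3  ⇒  p = 3/11.
In a mixed equilibrium the pitcher is indifferent between Fastball and Curveball; this condition fixes q.
  the pitcher's payoff to Fastball: q·(-3) + (1−q)·7 = -10q + 7
  the pitcher's payoff to Curveball: q·2 + (1−q)·(-1) = 3q - 1
  -10q + 7 = 3q - 1  ⇒  -13q = -8  ⇒  q = 8/13.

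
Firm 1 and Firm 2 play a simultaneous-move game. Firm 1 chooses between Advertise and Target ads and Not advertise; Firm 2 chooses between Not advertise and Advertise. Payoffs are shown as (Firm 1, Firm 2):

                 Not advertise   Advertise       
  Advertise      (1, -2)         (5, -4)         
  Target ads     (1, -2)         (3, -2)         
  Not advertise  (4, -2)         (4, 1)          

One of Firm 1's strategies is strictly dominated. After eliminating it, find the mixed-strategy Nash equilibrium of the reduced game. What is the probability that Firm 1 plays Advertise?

p = 3/5

Firm 1's strategy Target ads is strictly dominated by Not advertise: 4 > 1 and 4 > 3. Eliminate Target ads.
For Firm 2 to be willing to mix, Firm 2 must be indifferent between Not advertise and Advertise, which pins down Firm 1's mix.
  Firm 2's payoff from Not advertise: p·(-2) + (1−p)·(-2) = -2
  Firm 2's payoff from Advertise: p·(-4) + (1−p)·1 = -5p + 1
  -2 = -5p + 1  ⇒  5p = 3  ⇒  p = 3/5.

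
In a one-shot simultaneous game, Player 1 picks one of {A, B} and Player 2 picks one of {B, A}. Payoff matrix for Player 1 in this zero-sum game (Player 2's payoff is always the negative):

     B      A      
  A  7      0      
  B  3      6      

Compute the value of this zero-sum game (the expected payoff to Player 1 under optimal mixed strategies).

v = 21/5

Player 1's indifference between A and B determines Player 2's mixing probability q:
  Player 1's payoff from A: q·7 + (1−q)·0 = 7q
  Player 1's payoff from B: q·3 + (1−q)·6 = -3q + 6
  7q = -3q + 6  ⇒  10q = 6  ⇒  q = 3/5.
The value is Player 1's expected payoff against this mix (using A): (3/5)·7 + (2/5)·0 = 21/5.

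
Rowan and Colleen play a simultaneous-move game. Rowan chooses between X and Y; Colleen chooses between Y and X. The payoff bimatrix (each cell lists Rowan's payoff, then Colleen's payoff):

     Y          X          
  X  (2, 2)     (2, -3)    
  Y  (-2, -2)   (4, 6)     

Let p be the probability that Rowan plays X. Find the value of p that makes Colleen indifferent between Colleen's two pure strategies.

p = 8/13

Colleen's indifference between Y and X determines Rowan's mixing probability p:
  Colleen's payoff from Y: p·2 + (1−p)·(-2) = 4p - 2
  Colleen's payoff from X: p·(-3) + (1−p)·6 = -9p + 6
  4p - 2 = -9p + 6  ⇒  13p = 8  ⇒  p = 8/13.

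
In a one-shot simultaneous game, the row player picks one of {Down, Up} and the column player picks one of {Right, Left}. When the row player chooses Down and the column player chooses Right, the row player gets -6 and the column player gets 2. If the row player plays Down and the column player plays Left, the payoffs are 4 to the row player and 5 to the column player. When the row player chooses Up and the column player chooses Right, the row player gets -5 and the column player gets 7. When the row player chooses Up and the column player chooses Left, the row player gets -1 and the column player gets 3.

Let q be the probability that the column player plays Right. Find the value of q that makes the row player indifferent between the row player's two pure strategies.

q = 5/6

Set the row player's expected payoff from Down equal to that from Up:
  the row player's payoff from Down: q·(-6) + (1−q)·4 = -10q + 4
  the row player's payoff from Up: q·(-5) + (1−q)·(-1) = -4q - 1
  -10q + 4 = -4q - 1  ⇒  -6q = -5  ⇒  q = 5/6.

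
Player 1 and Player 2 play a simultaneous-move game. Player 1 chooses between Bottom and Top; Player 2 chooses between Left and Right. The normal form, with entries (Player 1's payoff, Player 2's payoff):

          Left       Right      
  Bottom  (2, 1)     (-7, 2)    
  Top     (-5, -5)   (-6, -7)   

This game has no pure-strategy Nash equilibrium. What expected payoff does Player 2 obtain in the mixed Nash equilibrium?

-1

Set Player 2's expected payoff from Left equal to that from Right:
  Player 2's payoff to Left: p·1 + (1−p)·(-5) = 6p - 5
  Player 2's payoff to Right: p·2 + (1−p)·(-7) = 9p - 7
  6p - 5 = 9p - 7  ⇒  -3p = -2  ⇒  p = 2/3.
At equilibrium Player 2 is indifferent across columns, so Player 2's payoff equals the payoff from Left: (2/3)·1 + (1/3)·(-5) = -1.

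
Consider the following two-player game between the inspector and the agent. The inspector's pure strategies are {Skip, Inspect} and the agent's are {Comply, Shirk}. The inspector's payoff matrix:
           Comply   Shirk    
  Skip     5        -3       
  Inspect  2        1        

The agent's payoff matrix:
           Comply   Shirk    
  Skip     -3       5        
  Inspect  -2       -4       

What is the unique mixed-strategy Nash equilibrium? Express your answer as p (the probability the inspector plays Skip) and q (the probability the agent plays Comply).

p = 1/5, q = 4/7

The agent's indifference between Comply and Shirk determines the inspector's mixing probability p:
  the agent's expected payoff from Comply: p·(-3) + (1−p)·(-2) = -p - 2
  the agent's expected payoff from Shirk: p·5 + (1−p)·(-4) = 9p - 4
  -p - 2 = 9p - 4  ⇒  -10p = -2  ⇒  p = 1/5.
In a mixed equilibrium the inspector is indifferent between Skip and Inspect; this condition fixes q.
  the inspector's payoff to Skip: q·5 + (1−q)·(-3) = 8q - 3
  the inspector's payoff to Inspect: q·2 + (1−q)·1 = q + 1
  8q - 3 = q + 1  ⇒  7q = 4  ⇒  q = 4/7.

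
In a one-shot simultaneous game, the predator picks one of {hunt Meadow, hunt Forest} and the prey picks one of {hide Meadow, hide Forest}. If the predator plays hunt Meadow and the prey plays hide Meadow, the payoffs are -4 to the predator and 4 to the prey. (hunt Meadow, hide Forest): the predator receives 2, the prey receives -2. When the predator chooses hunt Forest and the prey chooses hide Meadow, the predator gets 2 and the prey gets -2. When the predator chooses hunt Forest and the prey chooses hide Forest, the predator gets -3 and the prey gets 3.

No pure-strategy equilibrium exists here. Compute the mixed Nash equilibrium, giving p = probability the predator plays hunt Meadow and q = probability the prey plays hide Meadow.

The prey's indifference between hide Meadow and hide Forest determines the predator's mixing probability p:
  the prey's payoff from hide Meadow: p·4 + (1−p)·(-2) = 6p - 2
  the prey's payoff from hide Forest: p·(-2) + (1−p)·3 = -5p + 3
  6p - 2 = -5p + 3  ⇒  11p = 5  ⇒  p = 5/11.
The prey's mix must leave the predator indifferent between hunt Meadow and hunt Forest.
  the predator's payoff from hunt Meadow: q·(-4) + (1−q)·2 = -6q + 2
  the predator's payoff from hunt Forest: q·2 + (1−q)·(-3) = 5q - 3
  -6q + 2 = 5q - 3  ⇒  -11q = -5  ⇒  q = 5/11.

p = 5/11, q = 5/11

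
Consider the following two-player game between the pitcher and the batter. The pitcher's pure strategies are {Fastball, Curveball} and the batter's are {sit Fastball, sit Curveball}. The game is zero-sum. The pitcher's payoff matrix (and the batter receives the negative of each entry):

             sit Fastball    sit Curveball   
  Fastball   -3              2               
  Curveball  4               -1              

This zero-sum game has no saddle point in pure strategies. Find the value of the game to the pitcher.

The batter's mix must leave the pitcher indifferent between Fastball and Curveball.
  the pitcher's payoff from Fastball: q·(-3) + (1−q)·2 = -5q + 2
  the pitcher's payoff from Curveball: q·4 + (1−q)·(-1) = 5q - 1
  -5q + 2 = 5q - 1  ⇒  -10q = -3  ⇒  q = 3/10.
The value is the pitcher's expected payoff against this mix (using Fastball): (3/10)·(-3) + (7/10)·2 = 1/2.

v = 1/2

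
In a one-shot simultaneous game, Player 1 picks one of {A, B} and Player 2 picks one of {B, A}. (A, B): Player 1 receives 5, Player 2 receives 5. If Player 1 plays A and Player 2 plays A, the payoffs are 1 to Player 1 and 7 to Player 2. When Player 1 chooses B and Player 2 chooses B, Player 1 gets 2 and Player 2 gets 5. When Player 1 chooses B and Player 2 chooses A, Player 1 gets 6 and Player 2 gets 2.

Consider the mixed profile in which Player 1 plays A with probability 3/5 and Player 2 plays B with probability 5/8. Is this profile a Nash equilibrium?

Check Player 2's indifference given Player 1's mix p = 3/5:
  payoff from B = 5; payoff from A = 5 — equal.
Check Player 1's indifference given Player 2's mix q = 5/8:
  payoff from A = 7/2; payoff from B = 7/2 — equal.
Both players are indifferent, so neither can profitably deviate.

Yes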